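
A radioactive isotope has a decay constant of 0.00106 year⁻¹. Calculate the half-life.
t½ = ln(2)/λ = 653.9 years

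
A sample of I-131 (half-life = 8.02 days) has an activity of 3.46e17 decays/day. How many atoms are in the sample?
N = A/λ = 4.003e18 atoms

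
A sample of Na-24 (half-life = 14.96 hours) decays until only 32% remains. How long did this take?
t = t½ × log₂(N₀/N) = 24.59 hours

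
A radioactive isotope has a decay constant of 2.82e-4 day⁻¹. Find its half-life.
t½ = ln(2)/λ = 2458 days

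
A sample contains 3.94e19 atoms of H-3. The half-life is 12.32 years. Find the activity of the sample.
A = λN = 2.217e18 decays/year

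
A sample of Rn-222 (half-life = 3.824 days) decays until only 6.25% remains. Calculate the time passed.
t = t½ × log₂(N₀/N) = 15.3 days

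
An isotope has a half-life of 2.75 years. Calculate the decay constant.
λ = ln(2)/t½ = 0.2521 year⁻¹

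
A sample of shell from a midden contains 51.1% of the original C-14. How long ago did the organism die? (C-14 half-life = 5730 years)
Age = t½ × log₂(1/ratio) = 5550 years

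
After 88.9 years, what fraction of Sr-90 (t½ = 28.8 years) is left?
N/N₀ = (1/2)^(t/t½) = 0.1177 = 11.8%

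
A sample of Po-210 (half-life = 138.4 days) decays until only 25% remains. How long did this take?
t = t½ × log₂(N₀/N) = 276.8 days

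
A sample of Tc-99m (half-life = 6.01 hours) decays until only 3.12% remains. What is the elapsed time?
t = t½ × log₂(N₀/N) = 30.06 hours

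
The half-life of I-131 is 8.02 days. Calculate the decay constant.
λ = ln(2)/t½ = 0.08643 day⁻¹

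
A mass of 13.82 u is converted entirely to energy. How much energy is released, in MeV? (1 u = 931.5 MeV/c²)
E = mc² = 12870 MeV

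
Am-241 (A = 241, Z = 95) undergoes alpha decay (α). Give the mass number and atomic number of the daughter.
Daughter: A = 237, Z = 93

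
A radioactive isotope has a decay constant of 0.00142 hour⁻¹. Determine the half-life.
t½ = ln(2)/λ = 488.1 hours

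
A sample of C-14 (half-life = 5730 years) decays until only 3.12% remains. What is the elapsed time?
t = t½ × log₂(N₀/N) = 28660 years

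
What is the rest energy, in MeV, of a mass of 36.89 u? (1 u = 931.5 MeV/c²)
E = mc² = 34360 MeV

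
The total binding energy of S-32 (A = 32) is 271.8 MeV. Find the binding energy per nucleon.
B.E./A = 271.8/32 = 8.494 MeV/nucleon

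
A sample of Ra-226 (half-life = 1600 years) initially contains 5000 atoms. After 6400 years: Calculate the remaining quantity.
N = N₀(1/2)^(t/t½) = 312.5 atoms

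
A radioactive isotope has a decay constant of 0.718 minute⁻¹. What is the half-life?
t½ = ln(2)/λ = 0.9654 minutes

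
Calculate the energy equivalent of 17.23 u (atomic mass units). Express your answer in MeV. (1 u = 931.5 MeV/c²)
E = mc² = 16050 MeV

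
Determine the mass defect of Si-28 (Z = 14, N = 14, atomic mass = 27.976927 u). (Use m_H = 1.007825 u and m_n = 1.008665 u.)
Δm = Z·m_H + N·m_n − M = 0.2539 u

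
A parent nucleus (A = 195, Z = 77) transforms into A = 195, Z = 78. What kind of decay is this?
ΔA = 0, ΔZ = +1 ⇒ beta-minus decay (β⁻)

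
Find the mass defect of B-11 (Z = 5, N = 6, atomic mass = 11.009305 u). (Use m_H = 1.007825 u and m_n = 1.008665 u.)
Δm = Z·m_H + N·m_n − M = 0.08181 u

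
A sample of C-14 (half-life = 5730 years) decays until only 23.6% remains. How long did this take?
t = t½ × log₂(N₀/N) = 11940 years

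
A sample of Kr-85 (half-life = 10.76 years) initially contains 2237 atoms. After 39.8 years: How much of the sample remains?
N = N₀(1/2)^(t/t½) = 172.3 atoms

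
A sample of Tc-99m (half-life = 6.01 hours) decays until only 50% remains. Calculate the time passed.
t = t½ × log₂(N₀/N) = 6.01 hours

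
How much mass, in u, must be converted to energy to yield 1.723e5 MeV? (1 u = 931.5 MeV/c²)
m = E/c² = 185 u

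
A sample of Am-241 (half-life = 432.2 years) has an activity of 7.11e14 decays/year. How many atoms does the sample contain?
N = A/λ = 4.433e17 atoms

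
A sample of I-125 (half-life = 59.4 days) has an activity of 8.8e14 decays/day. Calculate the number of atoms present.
N = A/λ = 7.541e16 atoms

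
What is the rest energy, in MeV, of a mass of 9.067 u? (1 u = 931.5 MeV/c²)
E = mc² = 8446 MeV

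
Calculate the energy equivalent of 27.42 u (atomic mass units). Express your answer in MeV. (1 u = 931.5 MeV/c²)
E = mc² = 25540 MeV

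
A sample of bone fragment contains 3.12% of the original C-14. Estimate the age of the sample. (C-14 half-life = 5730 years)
Age = t½ × log₂(1/ratio) = 28660 years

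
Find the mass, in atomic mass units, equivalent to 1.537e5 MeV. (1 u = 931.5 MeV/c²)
m = E/c² = 165 u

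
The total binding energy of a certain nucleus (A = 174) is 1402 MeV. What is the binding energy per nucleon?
B.E./A = 1402/174 = 8.057 MeV/nucleon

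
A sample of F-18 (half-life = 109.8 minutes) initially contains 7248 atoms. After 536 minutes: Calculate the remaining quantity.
N = N₀(1/2)^(t/t½) = 245.9 atoms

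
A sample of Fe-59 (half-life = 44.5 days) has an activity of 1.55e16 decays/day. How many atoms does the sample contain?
N = A/λ = 9.951e17 atoms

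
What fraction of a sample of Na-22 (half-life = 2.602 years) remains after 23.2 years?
N/N₀ = (1/2)^(t/t½) = 0.00207 = 0.207%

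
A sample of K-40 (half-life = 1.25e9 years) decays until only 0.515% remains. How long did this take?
t = t½ × log₂(N₀/N) = 9.502e9 years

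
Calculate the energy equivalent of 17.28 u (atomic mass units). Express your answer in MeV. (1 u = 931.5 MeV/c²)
E = mc² = 16100 MeV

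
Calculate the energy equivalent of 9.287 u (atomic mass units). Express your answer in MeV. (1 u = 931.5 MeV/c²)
E = mc² = 8651 MeV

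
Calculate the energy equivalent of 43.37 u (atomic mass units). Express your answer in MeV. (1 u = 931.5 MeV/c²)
E = mc² = 40400 MeV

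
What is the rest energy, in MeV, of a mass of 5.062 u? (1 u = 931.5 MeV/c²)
E = mc² = 4715 MeV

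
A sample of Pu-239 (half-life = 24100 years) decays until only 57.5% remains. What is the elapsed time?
t = t½ × log₂(N₀/N) = 19240 years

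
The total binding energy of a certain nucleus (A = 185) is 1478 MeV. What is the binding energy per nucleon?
B.E./A = 1478/185 = 7.989 MeV/nucleon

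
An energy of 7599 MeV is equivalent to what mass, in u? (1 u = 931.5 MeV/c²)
m = E/c² = 8.158 u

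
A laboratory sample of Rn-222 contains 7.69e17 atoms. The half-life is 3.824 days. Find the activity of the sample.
A = λN = 1.394e17 decays/day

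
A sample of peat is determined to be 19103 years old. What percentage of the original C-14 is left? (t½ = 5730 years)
N/N₀ = (1/2)^(t/t½) = 0.09918 = 9.92%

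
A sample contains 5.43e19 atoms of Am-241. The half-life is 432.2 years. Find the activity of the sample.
A = λN = 8.708e16 decays/year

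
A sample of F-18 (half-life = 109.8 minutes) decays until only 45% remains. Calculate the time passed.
t = t½ × log₂(N₀/N) = 126.5 minutes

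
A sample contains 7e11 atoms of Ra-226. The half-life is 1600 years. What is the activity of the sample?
A = λN = 3.033e8 decays/year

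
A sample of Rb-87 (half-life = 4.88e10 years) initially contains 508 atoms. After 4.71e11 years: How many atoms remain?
N = N₀(1/2)^(t/t½) = 0.6316 atoms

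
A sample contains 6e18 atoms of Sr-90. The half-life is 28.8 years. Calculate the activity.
A = λN = 1.444e17 decays/year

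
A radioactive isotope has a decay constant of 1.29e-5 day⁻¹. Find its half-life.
t½ = ln(2)/λ = 53730 days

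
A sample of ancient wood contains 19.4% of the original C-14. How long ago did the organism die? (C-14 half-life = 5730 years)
Age = t½ × log₂(1/ratio) = 13560 years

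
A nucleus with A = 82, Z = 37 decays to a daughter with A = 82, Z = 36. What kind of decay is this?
ΔA = 0, ΔZ = -1 ⇒ beta-plus decay (β⁺) or electron capture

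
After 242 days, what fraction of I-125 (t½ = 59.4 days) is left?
N/N₀ = (1/2)^(t/t½) = 0.05937 = 5.94%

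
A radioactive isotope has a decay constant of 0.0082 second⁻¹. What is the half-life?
t½ = ln(2)/λ = 84.53 seconds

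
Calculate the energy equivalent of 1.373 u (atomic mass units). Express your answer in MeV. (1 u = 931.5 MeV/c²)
E = mc² = 1279 MeV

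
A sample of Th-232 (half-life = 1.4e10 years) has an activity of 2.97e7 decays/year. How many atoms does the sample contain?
N = A/λ = 5.999e17 atoms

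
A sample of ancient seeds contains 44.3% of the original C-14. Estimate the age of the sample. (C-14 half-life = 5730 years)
Age = t½ × log₂(1/ratio) = 6731 years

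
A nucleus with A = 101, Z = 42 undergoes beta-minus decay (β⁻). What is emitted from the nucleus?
β⁻: electron (e⁻) + antineutrino (ν̄ₑ)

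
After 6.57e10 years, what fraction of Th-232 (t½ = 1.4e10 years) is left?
N/N₀ = (1/2)^(t/t½) = 0.03866 = 3.87%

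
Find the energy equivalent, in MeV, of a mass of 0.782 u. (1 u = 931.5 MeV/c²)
E = mc² = 728.4 MeV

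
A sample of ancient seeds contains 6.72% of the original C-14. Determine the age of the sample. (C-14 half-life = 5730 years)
Age = t½ × log₂(1/ratio) = 22320 years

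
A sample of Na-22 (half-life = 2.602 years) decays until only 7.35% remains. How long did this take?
t = t½ × log₂(N₀/N) = 9.799 years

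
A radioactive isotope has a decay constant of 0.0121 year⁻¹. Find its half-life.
t½ = ln(2)/λ = 57.28 years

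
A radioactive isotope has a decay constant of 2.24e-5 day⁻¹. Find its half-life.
t½ = ln(2)/λ = 30940 days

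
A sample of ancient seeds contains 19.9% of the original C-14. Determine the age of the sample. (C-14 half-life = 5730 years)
Age = t½ × log₂(1/ratio) = 13350 years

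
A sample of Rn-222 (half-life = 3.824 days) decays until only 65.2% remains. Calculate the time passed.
t = t½ × log₂(N₀/N) = 2.36 days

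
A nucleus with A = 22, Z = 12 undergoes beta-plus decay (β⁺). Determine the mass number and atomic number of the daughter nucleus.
Daughter: A = 22, Z = 11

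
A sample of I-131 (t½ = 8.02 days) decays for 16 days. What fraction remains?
N/N₀ = (1/2)^(t/t½) = 0.2509 = 25.1%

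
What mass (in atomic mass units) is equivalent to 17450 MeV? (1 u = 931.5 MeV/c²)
m = E/c² = 18.73 u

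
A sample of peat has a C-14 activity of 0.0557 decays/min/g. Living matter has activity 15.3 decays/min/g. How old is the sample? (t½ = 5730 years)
Age = t½ × log₂(A₀/A) = 46420 years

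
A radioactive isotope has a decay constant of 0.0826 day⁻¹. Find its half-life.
t½ = ln(2)/λ = 8.392 days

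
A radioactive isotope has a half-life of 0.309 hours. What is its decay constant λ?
λ = ln(2)/t½ = 2.243 hour⁻¹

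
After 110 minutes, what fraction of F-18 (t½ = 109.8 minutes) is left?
N/N₀ = (1/2)^(t/t½) = 0.4994 = 49.9%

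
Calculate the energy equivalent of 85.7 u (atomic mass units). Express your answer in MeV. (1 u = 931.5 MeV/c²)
E = mc² = 79830 MeV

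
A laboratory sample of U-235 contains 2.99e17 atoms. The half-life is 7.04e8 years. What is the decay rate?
A = λN = 2.944e8 decays/year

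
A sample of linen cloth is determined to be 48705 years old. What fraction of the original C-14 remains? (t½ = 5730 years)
N/N₀ = (1/2)^(t/t½) = 0.002762 = 0.276%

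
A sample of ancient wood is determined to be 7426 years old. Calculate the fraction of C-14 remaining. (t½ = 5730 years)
N/N₀ = (1/2)^(t/t½) = 0.4073 = 40.7%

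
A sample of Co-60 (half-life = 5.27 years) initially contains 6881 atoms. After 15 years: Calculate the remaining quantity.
N = N₀(1/2)^(t/t½) = 956.8 atoms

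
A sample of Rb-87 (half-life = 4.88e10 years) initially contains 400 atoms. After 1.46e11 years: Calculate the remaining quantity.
N = N₀(1/2)^(t/t½) = 50.28 atoms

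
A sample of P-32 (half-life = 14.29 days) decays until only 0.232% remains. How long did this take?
t = t½ × log₂(N₀/N) = 125.1 days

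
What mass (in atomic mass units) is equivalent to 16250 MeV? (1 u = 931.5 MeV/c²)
m = E/c² = 17.44 u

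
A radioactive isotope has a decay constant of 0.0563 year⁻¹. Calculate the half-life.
t½ = ln(2)/λ = 12.31 years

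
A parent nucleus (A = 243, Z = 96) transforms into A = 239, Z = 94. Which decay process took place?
ΔA = -4, ΔZ = -2 ⇒ alpha decay (α)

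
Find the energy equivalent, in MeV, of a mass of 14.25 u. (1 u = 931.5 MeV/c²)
E = mc² = 13270 MeV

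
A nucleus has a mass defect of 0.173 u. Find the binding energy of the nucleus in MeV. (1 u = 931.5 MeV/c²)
B.E. = Δm × 931.5 = 161.1 MeV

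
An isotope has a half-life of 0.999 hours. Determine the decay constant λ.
λ = ln(2)/t½ = 0.6938 hour⁻¹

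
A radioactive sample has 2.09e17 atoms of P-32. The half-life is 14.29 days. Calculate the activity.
A = λN = 1.014e16 decays/day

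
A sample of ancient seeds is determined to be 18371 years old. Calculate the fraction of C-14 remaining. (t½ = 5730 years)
N/N₀ = (1/2)^(t/t½) = 0.1084 = 10.8%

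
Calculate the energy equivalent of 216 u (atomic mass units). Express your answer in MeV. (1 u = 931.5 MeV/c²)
E = mc² = 2.012e5 MeV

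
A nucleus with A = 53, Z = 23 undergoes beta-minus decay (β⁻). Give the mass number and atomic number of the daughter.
Daughter: A = 53, Z = 24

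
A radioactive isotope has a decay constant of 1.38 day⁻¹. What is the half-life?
t½ = ln(2)/λ = 0.5023 days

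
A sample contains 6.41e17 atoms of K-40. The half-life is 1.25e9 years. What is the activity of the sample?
A = λN = 3.554e8 decays/year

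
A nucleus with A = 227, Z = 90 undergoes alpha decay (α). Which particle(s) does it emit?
α particle = ⁴₂He (2 protons + 2 neutrons)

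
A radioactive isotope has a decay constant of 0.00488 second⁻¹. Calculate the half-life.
t½ = ln(2)/λ = 142 seconds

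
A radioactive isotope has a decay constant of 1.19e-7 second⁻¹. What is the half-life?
t½ = ln(2)/λ = 5.825e6 seconds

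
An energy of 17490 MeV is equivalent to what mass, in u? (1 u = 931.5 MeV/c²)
m = E/c² = 18.78 u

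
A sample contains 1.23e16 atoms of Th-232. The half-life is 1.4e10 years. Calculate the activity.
A = λN = 6.09e5 decays/year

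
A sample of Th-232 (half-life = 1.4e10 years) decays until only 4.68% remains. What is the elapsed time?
t = t½ × log₂(N₀/N) = 6.184e10 years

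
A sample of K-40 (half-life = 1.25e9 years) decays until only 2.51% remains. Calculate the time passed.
t = t½ × log₂(N₀/N) = 6.645e9 years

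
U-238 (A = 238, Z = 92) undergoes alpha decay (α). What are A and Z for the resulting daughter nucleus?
Daughter: A = 234, Z = 90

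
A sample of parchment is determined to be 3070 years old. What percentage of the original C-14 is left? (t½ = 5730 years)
N/N₀ = (1/2)^(t/t½) = 0.6898 = 69%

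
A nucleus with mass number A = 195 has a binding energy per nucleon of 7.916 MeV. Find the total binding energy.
B.E. = 7.916 × 195 = 1544 MeV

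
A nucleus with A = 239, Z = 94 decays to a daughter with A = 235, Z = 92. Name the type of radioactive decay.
ΔA = -4, ΔZ = -2 ⇒ alpha decay (α)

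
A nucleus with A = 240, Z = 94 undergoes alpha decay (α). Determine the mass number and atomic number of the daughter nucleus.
Daughter: A = 236, Z = 92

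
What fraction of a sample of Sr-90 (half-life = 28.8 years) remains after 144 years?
N/N₀ = (1/2)^(t/t½) = 0.03125 = 3.12%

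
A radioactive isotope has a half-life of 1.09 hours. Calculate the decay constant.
λ = ln(2)/t½ = 0.6359 hour⁻¹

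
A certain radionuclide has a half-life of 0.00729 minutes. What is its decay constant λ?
λ = ln(2)/t½ = 95.08 minute⁻¹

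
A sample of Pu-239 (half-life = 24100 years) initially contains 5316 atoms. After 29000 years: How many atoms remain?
N = N₀(1/2)^(t/t½) = 2309 atoms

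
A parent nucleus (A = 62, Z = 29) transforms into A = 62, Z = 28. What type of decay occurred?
ΔA = 0, ΔZ = -1 ⇒ beta-plus decay (β⁺) or electron capture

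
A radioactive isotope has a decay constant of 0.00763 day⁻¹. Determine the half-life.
t½ = ln(2)/λ = 90.84 days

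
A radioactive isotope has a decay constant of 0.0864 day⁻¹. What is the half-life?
t½ = ln(2)/λ = 8.023 days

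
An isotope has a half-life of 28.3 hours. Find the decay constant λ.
λ = ln(2)/t½ = 0.02449 hour⁻¹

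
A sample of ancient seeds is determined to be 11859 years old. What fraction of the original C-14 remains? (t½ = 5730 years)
N/N₀ = (1/2)^(t/t½) = 0.2382 = 23.8%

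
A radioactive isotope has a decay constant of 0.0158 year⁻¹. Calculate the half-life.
t½ = ln(2)/λ = 43.87 years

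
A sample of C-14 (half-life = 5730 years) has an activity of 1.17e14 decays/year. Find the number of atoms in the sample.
N = A/λ = 9.672e17 atoms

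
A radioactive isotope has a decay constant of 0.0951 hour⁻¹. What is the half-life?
t½ = ln(2)/λ = 7.289 hours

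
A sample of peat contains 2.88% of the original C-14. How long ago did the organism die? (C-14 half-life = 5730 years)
Age = t½ × log₂(1/ratio) = 29320 years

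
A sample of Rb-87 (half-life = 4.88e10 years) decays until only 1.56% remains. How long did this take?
t = t½ × log₂(N₀/N) = 2.929e11 years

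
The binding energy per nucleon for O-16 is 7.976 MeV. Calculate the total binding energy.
B.E. = 7.976 × 16 = 127.6 MeV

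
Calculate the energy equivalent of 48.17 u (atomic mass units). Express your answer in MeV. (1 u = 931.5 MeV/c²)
E = mc² = 44870 MeV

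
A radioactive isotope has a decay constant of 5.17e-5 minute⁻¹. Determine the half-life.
t½ = ln(2)/λ = 13410 minutes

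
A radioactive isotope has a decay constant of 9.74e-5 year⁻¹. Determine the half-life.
t½ = ln(2)/λ = 7117 years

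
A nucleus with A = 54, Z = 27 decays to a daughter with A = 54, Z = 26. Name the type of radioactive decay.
ΔA = 0, ΔZ = -1 ⇒ beta-plus decay (β⁺) or electron capture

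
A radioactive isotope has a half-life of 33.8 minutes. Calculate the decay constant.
λ = ln(2)/t½ = 0.02051 minute⁻¹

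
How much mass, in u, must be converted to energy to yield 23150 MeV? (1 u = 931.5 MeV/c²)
m = E/c² = 24.85 u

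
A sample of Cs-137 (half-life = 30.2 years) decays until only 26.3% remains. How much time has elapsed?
t = t½ × log₂(N₀/N) = 58.19 years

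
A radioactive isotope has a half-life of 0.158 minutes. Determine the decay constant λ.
λ = ln(2)/t½ = 4.387 minute⁻¹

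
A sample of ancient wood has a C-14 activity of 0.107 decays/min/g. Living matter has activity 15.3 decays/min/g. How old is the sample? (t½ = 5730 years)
Age = t½ × log₂(A₀/A) = 41030 years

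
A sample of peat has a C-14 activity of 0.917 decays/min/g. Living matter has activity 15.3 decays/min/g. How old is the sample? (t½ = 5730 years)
Age = t½ × log₂(A₀/A) = 23270 years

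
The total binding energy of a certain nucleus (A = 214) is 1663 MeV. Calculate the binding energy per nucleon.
B.E./A = 1663/214 = 7.771 MeV/nucleon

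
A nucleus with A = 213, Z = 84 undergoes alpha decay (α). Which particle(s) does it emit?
α particle = ⁴₂He (2 protons + 2 neutrons)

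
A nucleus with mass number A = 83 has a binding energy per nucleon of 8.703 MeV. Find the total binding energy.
B.E. = 8.703 × 83 = 722.3 MeV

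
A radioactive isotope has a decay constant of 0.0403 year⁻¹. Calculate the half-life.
t½ = ln(2)/λ = 17.2 years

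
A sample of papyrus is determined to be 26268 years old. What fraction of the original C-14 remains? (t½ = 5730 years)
N/N₀ = (1/2)^(t/t½) = 0.04169 = 4.17%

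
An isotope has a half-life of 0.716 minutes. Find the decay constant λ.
λ = ln(2)/t½ = 0.9681 minute⁻¹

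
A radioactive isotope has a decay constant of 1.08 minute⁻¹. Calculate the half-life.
t½ = ln(2)/λ = 0.6418 minutes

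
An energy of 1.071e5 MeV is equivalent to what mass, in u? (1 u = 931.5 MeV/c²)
m = E/c² = 115 u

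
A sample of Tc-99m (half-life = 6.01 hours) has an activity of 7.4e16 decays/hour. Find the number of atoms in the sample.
N = A/λ = 6.416e17 atoms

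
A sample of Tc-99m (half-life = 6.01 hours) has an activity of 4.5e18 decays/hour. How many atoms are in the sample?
N = A/λ = 3.902e19 atoms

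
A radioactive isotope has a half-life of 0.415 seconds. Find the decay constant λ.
λ = ln(2)/t½ = 1.67 second⁻¹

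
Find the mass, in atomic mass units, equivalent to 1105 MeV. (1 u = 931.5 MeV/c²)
m = E/c² = 1.186 u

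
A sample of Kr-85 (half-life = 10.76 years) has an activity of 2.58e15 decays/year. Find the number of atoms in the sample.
N = A/λ = 4.005e16 atoms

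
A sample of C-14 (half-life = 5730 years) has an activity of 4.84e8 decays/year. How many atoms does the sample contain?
N = A/λ = 4.001e12 atoms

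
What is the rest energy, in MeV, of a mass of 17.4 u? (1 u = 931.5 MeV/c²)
E = mc² = 16210 MeV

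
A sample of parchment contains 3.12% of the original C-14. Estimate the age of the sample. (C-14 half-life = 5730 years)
Age = t½ × log₂(1/ratio) = 28660 years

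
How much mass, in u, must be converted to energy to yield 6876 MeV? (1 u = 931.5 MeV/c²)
m = E/c² = 7.382 u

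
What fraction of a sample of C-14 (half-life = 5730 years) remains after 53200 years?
N/N₀ = (1/2)^(t/t½) = 0.001604 = 0.16%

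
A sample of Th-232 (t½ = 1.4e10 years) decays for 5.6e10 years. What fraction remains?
N/N₀ = (1/2)^(t/t½) = 0.0625 = 6.25%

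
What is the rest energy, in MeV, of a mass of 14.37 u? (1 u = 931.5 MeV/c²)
E = mc² = 13390 MeV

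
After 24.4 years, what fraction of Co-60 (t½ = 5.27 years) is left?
N/N₀ = (1/2)^(t/t½) = 0.04039 = 4.04%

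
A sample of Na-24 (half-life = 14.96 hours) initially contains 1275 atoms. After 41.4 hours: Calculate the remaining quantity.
N = N₀(1/2)^(t/t½) = 187.3 atoms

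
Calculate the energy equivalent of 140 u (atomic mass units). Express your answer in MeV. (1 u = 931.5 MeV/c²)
E = mc² = 1.304e5 MeV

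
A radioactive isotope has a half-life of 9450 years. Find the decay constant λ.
λ = ln(2)/t½ = 7.335e-5 year⁻¹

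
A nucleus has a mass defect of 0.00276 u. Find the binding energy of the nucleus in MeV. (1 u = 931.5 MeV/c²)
B.E. = Δm × 931.5 = 2.571 MeV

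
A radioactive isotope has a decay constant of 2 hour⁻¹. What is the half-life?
t½ = ln(2)/λ = 0.3466 hours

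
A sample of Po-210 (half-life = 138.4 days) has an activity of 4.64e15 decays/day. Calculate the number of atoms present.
N = A/λ = 9.265e17 atoms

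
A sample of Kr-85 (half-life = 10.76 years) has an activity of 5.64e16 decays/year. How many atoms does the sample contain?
N = A/λ = 8.755e17 atoms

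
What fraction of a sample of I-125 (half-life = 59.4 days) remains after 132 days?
N/N₀ = (1/2)^(t/t½) = 0.2143 = 21.4%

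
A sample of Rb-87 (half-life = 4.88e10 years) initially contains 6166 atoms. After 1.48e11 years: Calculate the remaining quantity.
N = N₀(1/2)^(t/t½) = 753.4 atoms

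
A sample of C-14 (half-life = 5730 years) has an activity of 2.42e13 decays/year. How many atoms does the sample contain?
N = A/λ = 2.001e17 atoms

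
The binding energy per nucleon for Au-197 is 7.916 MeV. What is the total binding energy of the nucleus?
B.E. = 7.916 × 197 = 1559 MeV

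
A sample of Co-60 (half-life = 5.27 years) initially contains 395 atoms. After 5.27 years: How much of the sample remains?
N = N₀(1/2)^(t/t½) = 197.5 atoms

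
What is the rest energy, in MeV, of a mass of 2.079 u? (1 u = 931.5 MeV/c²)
E = mc² = 1937 MeV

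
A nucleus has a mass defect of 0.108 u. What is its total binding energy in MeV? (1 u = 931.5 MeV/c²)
B.E. = Δm × 931.5 = 100.6 MeV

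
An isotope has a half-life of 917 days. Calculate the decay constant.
λ = ln(2)/t½ = 7.559e-4 day⁻¹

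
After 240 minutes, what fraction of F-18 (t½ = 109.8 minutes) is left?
N/N₀ = (1/2)^(t/t½) = 0.2198 = 22%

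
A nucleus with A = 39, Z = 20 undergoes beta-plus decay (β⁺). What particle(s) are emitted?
β⁺: positron (e⁺) + neutrino (νₑ)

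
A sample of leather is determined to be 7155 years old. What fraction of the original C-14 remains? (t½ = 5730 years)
N/N₀ = (1/2)^(t/t½) = 0.4208 = 42.1%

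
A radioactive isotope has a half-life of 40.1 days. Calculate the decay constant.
λ = ln(2)/t½ = 0.01729 day⁻¹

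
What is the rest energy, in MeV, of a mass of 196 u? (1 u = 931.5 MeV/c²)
E = mc² = 1.826e5 MeV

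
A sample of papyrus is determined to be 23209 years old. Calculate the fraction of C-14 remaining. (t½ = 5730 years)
N/N₀ = (1/2)^(t/t½) = 0.06035 = 6.04%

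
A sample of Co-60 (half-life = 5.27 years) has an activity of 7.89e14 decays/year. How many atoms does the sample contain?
N = A/λ = 5.999e15 atoms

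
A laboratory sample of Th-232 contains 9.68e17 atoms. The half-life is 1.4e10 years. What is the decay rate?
A = λN = 4.793e7 decays/year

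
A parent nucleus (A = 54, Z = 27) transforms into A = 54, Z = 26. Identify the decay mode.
ΔA = 0, ΔZ = -1 ⇒ beta-plus decay (β⁺) or electron capture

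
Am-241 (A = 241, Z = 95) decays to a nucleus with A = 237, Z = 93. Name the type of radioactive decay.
ΔA = -4, ΔZ = -2 ⇒ alpha decay (α)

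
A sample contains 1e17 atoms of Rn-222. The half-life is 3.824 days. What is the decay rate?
A = λN = 1.813e16 decays/day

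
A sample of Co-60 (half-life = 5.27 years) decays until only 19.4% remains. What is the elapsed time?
t = t½ × log₂(N₀/N) = 12.47 years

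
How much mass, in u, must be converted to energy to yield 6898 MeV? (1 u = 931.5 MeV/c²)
m = E/c² = 7.405 u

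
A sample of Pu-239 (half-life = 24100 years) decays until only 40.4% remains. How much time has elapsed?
t = t½ × log₂(N₀/N) = 31510 years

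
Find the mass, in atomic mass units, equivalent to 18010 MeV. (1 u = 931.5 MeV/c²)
m = E/c² = 19.33 u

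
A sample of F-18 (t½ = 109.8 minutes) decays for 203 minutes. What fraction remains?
N/N₀ = (1/2)^(t/t½) = 0.2776 = 27.8%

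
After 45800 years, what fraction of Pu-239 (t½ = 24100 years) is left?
N/N₀ = (1/2)^(t/t½) = 0.2679 = 26.8%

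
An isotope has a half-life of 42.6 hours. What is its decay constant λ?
λ = ln(2)/t½ = 0.01627 hour⁻¹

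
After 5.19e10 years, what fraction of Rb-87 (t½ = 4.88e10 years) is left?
N/N₀ = (1/2)^(t/t½) = 0.4785 = 47.8%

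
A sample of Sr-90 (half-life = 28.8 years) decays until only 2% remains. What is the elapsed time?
t = t½ × log₂(N₀/N) = 162.5 years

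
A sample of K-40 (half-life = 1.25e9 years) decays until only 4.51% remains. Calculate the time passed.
t = t½ × log₂(N₀/N) = 5.588e9 years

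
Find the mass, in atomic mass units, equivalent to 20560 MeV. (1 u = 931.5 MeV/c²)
m = E/c² = 22.07 u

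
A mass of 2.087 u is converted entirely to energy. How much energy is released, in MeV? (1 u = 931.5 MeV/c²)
E = mc² = 1944 MeV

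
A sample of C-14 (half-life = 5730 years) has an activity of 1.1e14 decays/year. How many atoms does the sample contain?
N = A/λ = 9.093e17 atoms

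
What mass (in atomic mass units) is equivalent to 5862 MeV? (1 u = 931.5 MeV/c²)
m = E/c² = 6.293 u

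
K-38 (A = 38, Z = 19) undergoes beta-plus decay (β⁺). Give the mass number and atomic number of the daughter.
Daughter: A = 38, Z = 18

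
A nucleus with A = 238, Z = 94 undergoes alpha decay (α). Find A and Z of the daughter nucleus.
Daughter: A = 234, Z = 92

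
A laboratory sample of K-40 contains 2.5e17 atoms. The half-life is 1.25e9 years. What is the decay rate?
A = λN = 1.386e8 decays/year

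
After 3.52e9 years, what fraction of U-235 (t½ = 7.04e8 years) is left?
N/N₀ = (1/2)^(t/t½) = 0.03125 = 3.12%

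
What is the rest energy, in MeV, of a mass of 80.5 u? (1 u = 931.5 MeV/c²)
E = mc² = 74990 MeV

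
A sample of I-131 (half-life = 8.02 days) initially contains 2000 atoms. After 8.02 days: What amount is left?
N = N₀(1/2)^(t/t½) = 1000 atoms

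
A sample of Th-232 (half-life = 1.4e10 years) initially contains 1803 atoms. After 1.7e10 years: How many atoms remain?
N = N₀(1/2)^(t/t½) = 777.1 atoms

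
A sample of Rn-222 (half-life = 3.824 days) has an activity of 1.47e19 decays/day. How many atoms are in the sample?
N = A/λ = 8.11e19 atoms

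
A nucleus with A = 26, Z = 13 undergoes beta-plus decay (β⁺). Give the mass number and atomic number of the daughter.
Daughter: A = 26, Z = 12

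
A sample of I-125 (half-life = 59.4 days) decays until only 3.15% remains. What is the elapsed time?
t = t½ × log₂(N₀/N) = 296.3 days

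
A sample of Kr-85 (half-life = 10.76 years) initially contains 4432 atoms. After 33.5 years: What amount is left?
N = N₀(1/2)^(t/t½) = 512.1 atoms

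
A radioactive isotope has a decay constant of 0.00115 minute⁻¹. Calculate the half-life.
t½ = ln(2)/λ = 602.7 minutes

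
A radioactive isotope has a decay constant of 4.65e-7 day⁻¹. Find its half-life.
t½ = ln(2)/λ = 1.491e6 days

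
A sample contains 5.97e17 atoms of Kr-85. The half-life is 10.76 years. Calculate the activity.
A = λN = 3.846e16 decays/year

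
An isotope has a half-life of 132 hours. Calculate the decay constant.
λ = ln(2)/t½ = 0.005251 hour⁻¹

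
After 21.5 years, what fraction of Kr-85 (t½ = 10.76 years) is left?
N/N₀ = (1/2)^(t/t½) = 0.2503 = 25%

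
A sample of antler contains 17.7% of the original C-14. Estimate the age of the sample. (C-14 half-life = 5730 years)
Age = t½ × log₂(1/ratio) = 14310 years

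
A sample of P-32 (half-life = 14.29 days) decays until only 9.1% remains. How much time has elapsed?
t = t½ × log₂(N₀/N) = 49.41 days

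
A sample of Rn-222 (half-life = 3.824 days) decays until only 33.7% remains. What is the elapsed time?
t = t½ × log₂(N₀/N) = 6.001 days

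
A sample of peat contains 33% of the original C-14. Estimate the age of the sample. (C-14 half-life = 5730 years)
Age = t½ × log₂(1/ratio) = 9165 years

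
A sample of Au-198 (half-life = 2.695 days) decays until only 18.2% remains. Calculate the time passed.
t = t½ × log₂(N₀/N) = 6.624 days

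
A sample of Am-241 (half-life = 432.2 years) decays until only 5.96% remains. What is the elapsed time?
t = t½ × log₂(N₀/N) = 1758 years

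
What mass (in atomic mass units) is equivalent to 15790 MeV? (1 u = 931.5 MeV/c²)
m = E/c² = 16.95 u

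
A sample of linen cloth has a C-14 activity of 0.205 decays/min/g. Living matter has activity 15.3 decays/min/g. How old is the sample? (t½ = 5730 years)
Age = t½ × log₂(A₀/A) = 35650 years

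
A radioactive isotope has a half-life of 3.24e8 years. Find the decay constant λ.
λ = ln(2)/t½ = 2.139e-9 year⁻¹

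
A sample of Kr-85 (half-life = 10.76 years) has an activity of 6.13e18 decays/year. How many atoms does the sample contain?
N = A/λ = 9.516e19 atoms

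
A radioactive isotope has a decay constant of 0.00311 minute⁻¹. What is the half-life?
t½ = ln(2)/λ = 222.9 minutes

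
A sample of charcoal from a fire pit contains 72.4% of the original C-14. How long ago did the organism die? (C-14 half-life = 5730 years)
Age = t½ × log₂(1/ratio) = 2670 years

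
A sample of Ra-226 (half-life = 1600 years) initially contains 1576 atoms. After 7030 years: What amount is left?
N = N₀(1/2)^(t/t½) = 74.97 atoms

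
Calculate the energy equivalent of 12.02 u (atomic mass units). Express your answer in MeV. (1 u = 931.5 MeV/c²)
E = mc² = 11200 MeV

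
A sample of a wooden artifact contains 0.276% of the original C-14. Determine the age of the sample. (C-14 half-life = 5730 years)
Age = t½ × log₂(1/ratio) = 48710 years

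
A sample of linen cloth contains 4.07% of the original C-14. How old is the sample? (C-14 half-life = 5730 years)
Age = t½ × log₂(1/ratio) = 26470 years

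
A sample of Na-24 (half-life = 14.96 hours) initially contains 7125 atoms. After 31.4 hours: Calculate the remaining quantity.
N = N₀(1/2)^(t/t½) = 1663 atoms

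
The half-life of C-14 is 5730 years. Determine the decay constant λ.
λ = ln(2)/t½ = 1.21e-4 year⁻¹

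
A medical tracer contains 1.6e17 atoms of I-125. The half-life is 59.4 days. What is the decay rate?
A = λN = 1.867e15 decays/day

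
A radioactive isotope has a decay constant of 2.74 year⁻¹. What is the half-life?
t½ = ln(2)/λ = 0.253 years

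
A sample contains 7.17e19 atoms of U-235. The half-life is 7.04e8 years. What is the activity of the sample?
A = λN = 7.059e10 decays/year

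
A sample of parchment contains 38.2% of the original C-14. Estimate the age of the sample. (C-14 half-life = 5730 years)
Age = t½ × log₂(1/ratio) = 7955 years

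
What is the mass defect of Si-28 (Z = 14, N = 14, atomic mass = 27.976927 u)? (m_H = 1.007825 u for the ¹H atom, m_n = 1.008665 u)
Δm = Z·m_H + N·m_n − M = 0.2539 u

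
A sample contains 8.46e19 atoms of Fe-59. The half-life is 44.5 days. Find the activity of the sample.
A = λN = 1.318e18 decays/day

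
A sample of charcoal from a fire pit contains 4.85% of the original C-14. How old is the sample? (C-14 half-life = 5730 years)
Age = t½ × log₂(1/ratio) = 25020 years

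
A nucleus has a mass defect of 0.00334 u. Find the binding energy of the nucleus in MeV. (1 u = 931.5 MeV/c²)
B.E. = Δm × 931.5 = 3.111 MeV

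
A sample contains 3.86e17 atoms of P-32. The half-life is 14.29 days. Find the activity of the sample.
A = λN = 1.872e16 decays/day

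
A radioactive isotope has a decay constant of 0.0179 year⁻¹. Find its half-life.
t½ = ln(2)/λ = 38.72 years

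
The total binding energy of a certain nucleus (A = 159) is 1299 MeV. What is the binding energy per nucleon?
B.E./A = 1299/159 = 8.17 MeV/nucleon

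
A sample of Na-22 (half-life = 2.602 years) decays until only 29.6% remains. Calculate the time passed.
t = t½ × log₂(N₀/N) = 4.57 years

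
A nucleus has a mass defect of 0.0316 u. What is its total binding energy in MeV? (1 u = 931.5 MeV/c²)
B.E. = Δm × 931.5 = 29.44 MeV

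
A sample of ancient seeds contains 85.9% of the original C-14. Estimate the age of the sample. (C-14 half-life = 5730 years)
Age = t½ × log₂(1/ratio) = 1256 years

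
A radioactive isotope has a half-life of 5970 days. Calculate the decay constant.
λ = ln(2)/t½ = 1.161e-4 day⁻¹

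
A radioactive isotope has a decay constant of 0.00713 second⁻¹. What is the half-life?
t½ = ln(2)/λ = 97.22 seconds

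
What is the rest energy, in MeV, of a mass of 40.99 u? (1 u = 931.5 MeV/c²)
E = mc² = 38180 MeV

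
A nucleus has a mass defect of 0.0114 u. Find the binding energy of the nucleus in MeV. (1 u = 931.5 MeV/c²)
B.E. = Δm × 931.5 = 10.62 MeV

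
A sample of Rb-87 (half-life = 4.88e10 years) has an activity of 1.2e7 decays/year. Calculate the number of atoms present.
N = A/λ = 8.448e17 atoms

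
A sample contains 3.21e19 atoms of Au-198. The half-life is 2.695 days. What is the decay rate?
A = λN = 8.256e18 decays/day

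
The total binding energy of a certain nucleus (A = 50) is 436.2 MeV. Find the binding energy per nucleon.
B.E./A = 436.2/50 = 8.724 MeV/nucleon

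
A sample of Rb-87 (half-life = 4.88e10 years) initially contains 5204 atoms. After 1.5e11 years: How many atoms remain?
N = N₀(1/2)^(t/t½) = 618.1 atoms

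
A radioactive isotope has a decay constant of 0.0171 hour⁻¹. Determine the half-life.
t½ = ln(2)/λ = 40.53 hours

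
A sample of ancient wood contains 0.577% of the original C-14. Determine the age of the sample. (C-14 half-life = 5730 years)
Age = t½ × log₂(1/ratio) = 42620 years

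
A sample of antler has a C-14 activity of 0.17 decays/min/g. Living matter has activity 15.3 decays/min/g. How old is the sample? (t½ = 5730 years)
Age = t½ × log₂(A₀/A) = 37200 years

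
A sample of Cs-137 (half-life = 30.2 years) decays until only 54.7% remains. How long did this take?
t = t½ × log₂(N₀/N) = 26.29 years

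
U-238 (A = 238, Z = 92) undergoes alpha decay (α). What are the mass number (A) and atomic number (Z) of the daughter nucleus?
Daughter: A = 234, Z = 90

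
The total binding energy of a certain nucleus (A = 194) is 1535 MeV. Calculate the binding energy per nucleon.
B.E./A = 1535/194 = 7.912 MeV/nucleon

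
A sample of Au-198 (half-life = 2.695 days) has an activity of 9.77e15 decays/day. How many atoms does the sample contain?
N = A/λ = 3.799e16 atoms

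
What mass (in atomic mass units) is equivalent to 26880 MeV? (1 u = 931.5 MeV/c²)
m = E/c² = 28.86 u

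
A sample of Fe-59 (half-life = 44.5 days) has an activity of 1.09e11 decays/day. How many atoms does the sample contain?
N = A/λ = 6.998e12 atoms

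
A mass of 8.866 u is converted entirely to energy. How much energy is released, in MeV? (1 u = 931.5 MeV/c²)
E = mc² = 8259 MeV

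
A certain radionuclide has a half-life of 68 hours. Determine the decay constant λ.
λ = ln(2)/t½ = 0.01019 hour⁻¹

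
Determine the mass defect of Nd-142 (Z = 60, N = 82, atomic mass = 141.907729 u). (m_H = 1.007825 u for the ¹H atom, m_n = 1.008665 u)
Δm = Z·m_H + N·m_n − M = 1.272 u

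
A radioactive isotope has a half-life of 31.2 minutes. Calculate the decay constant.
λ = ln(2)/t½ = 0.02222 minute⁻¹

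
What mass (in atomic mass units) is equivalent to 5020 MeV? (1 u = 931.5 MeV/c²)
m = E/c² = 5.389 u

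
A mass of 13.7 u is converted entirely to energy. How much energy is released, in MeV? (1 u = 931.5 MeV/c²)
E = mc² = 12760 MeV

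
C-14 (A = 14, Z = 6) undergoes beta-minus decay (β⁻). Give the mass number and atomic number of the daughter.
Daughter: A = 14, Z = 7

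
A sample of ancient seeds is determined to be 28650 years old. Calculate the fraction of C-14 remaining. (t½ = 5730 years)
N/N₀ = (1/2)^(t/t½) = 0.03125 = 3.12%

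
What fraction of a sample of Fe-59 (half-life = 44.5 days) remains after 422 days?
N/N₀ = (1/2)^(t/t½) = 0.001397 = 0.14%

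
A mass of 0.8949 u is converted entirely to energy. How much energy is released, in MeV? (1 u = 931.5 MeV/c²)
E = mc² = 833.6 MeV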